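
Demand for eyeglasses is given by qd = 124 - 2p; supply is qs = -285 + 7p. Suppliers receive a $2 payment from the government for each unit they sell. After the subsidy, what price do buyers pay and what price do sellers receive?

Buyers pay 395/9; sellers receive 413/9

Pre-subsidy: 124 - 2p = -285 + 7p gives p* = 409/9, q* = 298/9.
With the subsidy, sellers receive ps = pb + 2 for each unit, where pb is the price buyers pay.
Supply in terms of pb becomes qs = -285 + 7(pb + 2) = -271 + 7pb. Setting this equal to demand: 124 - 2pb = -271 + 7pb, so pb = 395/9.
Sellers receive ps = 395/9 + 2 = 413/9; q' = 124 − 2·(395/9) = 326/9.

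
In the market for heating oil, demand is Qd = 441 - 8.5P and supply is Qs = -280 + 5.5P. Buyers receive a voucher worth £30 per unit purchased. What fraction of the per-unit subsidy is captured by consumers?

Consumer share = 11/28

Pre-subsidy: 441 - 8.5P = -280 + 5.5P gives P* = 51.5, Q* = 3.25.
With the rebate, buyers effectively pay Pb = Ps − 30, where Ps is the price sellers receive.
Demand in terms of Ps becomes Qd = 441 − 8.5(Ps − 30) = 696 - 8.5Ps. Setting this equal to supply: 696 - 8.5Ps = -280 + 5.5Ps, so Ps = 488/7.
Buyers pay Pb = 488/7 − 30 = 278/7; Q' = -280 + 5.5·(488/7) = 724/7.
Buyers' price falls by P* − Pb = 51.5 − 278/7 = 165/14; sellers' price rises by Ps − P* = 488/7 − 51.5 = 255/14.
So consumers capture (165/14)/30 = 11/28 of each unit of subsidy.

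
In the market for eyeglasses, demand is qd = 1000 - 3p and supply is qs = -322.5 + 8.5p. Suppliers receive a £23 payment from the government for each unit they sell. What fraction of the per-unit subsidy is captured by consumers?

Consumer share = 17/23

Pre-subsidy: 1000 - 3p = -322.5 + 8.5p gives p* = 115, q* = 655.
With the subsidy, sellers receive ps = pb + 23 for each unit, where pb is the price buyers pay.
Supply in terms of pb becomes qs = -322.5 + 8.5(pb + 23) = -127 + 8.5pb. Setting this equal to demand: 1000 - 3pb = -127 + 8.5pb, so pb = 98.
Sellers receive ps = 98 + 23 = 121; q' = 1000 − 3·98 = 706.
Buyers' price falls by p* − pb = 115 − 98 = 17; sellers' price rises by ps − p* = 121 − 115 = 6.
So consumers capture 17/23 = 17/23 of each unit of subsidy.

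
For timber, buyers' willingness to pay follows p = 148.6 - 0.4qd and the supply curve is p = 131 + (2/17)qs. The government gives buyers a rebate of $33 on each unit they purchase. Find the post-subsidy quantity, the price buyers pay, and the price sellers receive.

q' = 97.75; buyers pay $109.5; sellers receive $142.5

Pre-subsidy: 148.6 - 0.4q = 131 + (2/17)q gives q* = 34 and p* = 135.
With the rebate, buyers effectively pay pb = ps − 33, where ps is the price sellers receive.
On the curves, pb = 148.6 - 0.4q and ps = 131 + (2/17)q; the wedge ps − pb = 33 gives 131 + (2/17)q − (148.6 - 0.4q) = 33, so q' = 97.75.
Then pb = 148.6 − 0.4·97.75 = 109.5 and ps = 131 + (2/17)·97.75 = 142.5.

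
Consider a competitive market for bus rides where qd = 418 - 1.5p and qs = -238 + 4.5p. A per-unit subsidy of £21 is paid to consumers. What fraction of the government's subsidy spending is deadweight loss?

Pre-subsidy: 418 - 1.5p = -238 + 4.5p gives p* = 328/3, q* = 254.
With the rebate, buyers effectively pay pb = ps − 21, where ps is the price sellers receive.
Demand in terms of ps becomes qd = 418 − 1.5(ps − 21) = 449.5 - 1.5ps. Setting this equal to supply: 449.5 - 1.5ps = -238 + 4.5ps, so ps = 1375/12.
Buyers pay pb = 1375/12 − 21 = 1123/12; q' = -238 + 4.5·(1375/12) = 277.625.
ΔCS = ½(254 + 277.625)(328/3 − 1123/12) = 4186.546875; ΔPS = ½(254 + 277.625)(1375/12 − 328/3) = 1395.515625.
Government spending = 21 × 277.625 = 5830.125.
DWL = ½ × 21 × (277.625 − 254) = 248.0625; fraction = 248.0625 / 5830.125 = 189/4442.

DWL / government spending = 189/4442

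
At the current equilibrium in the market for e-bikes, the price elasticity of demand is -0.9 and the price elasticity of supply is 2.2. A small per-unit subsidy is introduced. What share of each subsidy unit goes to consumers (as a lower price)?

For a small subsidy around the equilibrium, the benefit split depends on the relative slopes, which at a point are proportional to the elasticities.
Buyer share = εs/(εs + |εd|) = 2.2/(2.2 + 0.9) = 22/31; seller share = |εd|/(εs + |εd|) = 9/31.

Consumer share = 22/31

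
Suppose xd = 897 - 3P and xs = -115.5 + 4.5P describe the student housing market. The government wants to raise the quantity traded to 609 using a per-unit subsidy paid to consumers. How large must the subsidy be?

Required subsidy s = 65 per unit

At x = 609, invert demand for the buyer price: Pb = (897 − 609)/3 = 96; invert supply for the seller price: Ps = (609 − (-115.5))/4.5 = 161.
The subsidy must fill the gap: s = Ps − Pb = 161 − 96 = 65.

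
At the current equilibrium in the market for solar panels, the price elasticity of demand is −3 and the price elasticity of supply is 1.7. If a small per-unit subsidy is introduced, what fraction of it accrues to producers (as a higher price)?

For a small subsidy around the equilibrium, the benefit split depends on the relative slopes, which at a point are proportional to the elasticities.
Buyer share = εs/(εs + |εd|) = 1.7/(1.7 + 3) = 17/47; seller share = |εd|/(εs + |εd|) = 30/47.
So producers capture 30/47 of the subsidy.

Producer share = 30/47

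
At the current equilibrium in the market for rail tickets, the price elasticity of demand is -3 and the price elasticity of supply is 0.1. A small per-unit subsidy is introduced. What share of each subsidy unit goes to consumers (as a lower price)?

Consumer share = 1/31

For a small subsidy around the equilibrium, the benefit split depends on the relative slopes, which at a point are proportional to the elasticities.
Buyer share = εs/(εs + |εd|) = 0.1/(0.1 + 3) = 1/31; seller share = |εd|/(εs + |εd|) = 30/31.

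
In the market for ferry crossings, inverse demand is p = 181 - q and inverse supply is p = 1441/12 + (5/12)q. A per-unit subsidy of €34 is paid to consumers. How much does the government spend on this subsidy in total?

Government cost = €2278

Pre-subsidy: 181 - q = 1441/12 + (5/12)q gives q* = 43 and p* = 138.
With the rebate, buyers effectively pay pb = ps − 34, where ps is the price sellers receive.
On the curves, pb = 181 - q and ps = 1441/12 + (5/12)q; the wedge ps − pb = 34 gives 1441/12 + (5/12)q − (181 - q) = 34, so q' = 67.
Then pb = 181 − 1·67 = 114 and ps = 1441/12 + (5/12)·67 = 148.
Government outlay = subsidy × quantity = 34 × 67 = 2278.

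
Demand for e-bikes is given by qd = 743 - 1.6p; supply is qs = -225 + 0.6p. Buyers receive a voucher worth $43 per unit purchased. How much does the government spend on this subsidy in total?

Government cost = 136611/55

Pre-subsidy: 743 - 1.6p = -225 + 0.6p gives p* = 440, q* = 39.
With the rebate, buyers effectively pay pb = ps − 43, where ps is the price sellers receive.
Demand in terms of ps becomes qd = 743 − 1.6(ps − 43) = 811.8 - 1.6ps. Setting this equal to supply: 811.8 - 1.6ps = -225 + 0.6ps, so ps = 5184/11.
Buyers pay pb = 5184/11 − 43 = 4711/11; q' = -225 + 0.6·(5184/11) = 3177/55.
Government outlay = subsidy × quantity = 43 × 3177/55 = 136611/55.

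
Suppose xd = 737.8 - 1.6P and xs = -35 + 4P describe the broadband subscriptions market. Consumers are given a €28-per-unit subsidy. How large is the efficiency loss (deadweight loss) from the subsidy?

Deadweight loss = €448

Pre-subsidy: 737.8 - 1.6P = -35 + 4P gives P* = 138, x* = 517.
With the rebate, buyers effectively pay Pb = Ps − 28, where Ps is the price sellers receive.
Demand in terms of Ps becomes xd = 737.8 − 1.6(Ps − 28) = 782.6 - 1.6Ps. Setting this equal to supply: 782.6 - 1.6Ps = -35 + 4Ps, so Ps = 146.
Buyers pay Pb = 146 − 28 = 118; x' = -35 + 4·146 = 549.
The subsidy expands output by 549 − 517 = 32 past the efficient level; on those units the gap between marginal cost and willingness to pay runs from 0 up to 28.
DWL = ½ × 28 × 32 = 448.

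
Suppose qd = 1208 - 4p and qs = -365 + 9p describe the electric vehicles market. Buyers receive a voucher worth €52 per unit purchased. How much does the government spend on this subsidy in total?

Pre-subsidy: 1208 - 4p = -365 + 9p gives p* = 121, q* = 724.
With the rebate, buyers effectively pay pb = ps − 52, where ps is the price sellers receive.
Demand in terms of ps becomes qd = 1208 − 4(ps − 52) = 1416 - 4ps. Setting this equal to supply: 1416 - 4ps = -365 + 9ps, so ps = 137.
Buyers pay pb = 137 − 52 = 85; q' = -365 + 9·137 = 868.
Government outlay = subsidy × quantity = 52 × 868 = 45136.

Government cost = €45136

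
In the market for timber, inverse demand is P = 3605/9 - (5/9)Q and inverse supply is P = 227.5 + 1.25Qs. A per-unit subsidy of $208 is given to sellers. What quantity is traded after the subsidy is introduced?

Pre-subsidy: 3605/9 - (5/9)Q = 227.5 + 1.25Q gives Q* = 1246/13 and P* = 4515/13.
With the subsidy, sellers receive Ps = Pb + 208 for each unit, where Pb is the price buyers pay.
On the curves, Pb = 3605/9 - (5/9)Q and Ps = 227.5 + 1.25Q; the wedge Ps − Pb = 208 gives 227.5 + 1.25Q − (3605/9 - (5/9)Q) = 208, so Q' = 13718/65.
Then Pb = 3605/9 − (5/9)·(13718/65) = 3683/13 and Ps = 227.5 + 1.25·(13718/65) = 6387/13.

Q' = 13718/65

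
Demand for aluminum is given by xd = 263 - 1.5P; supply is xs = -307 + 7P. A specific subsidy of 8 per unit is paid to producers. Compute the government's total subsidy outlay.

Government cost = 23432/17

Pre-subsidy: 263 - 1.5P = -307 + 7P gives P* = 1140/17, x* = 2761/17.
With the subsidy, sellers receive Ps = Pb + 8 for each unit, where Pb is the price buyers pay.
Supply in terms of Pb becomes xs = -307 + 7(Pb + 8) = -251 + 7Pb. Setting this equal to demand: 263 - 1.5Pb = -251 + 7Pb, so Pb = 1028/17.
Sellers receive Ps = 1028/17 + 8 = 1164/17; x' = 263 − 1.5·(1028/17) = 2929/17.
Government outlay = subsidy × quantity = 8 × 2929/17 = 23432/17.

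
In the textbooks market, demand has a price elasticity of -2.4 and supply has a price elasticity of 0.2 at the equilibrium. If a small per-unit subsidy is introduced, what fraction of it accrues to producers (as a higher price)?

Producer share = 12/13

For a small subsidy around the equilibrium, the benefit split depends on the relative slopes, which at a point are proportional to the elasticities.
Buyer share = εs/(εs + |εd|) = 0.2/(0.2 + 2.4) = 1/13; seller share = |εd|/(εs + |εd|) = 12/13.
So producers capture 12/13 of the subsidy.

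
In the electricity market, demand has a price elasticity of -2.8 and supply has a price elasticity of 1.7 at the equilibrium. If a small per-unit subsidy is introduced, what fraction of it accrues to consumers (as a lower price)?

For a small subsidy around the equilibrium, the benefit split depends on the relative slopes, which at a point are proportional to the elasticities.
Buyer share = εs/(εs + |εd|) = 1.7/(1.7 + 2.8) = 17/45; seller share = |εd|/(εs + |εd|) = 28/45.

Consumer share = 17/45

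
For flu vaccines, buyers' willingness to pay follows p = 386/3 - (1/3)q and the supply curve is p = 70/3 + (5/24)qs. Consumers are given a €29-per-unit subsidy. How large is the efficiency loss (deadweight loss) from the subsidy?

Deadweight loss = 10092/13

Pre-subsidy: 386/3 - (1/3)q = 70/3 + (5/24)q gives q* = 2528/13 and p* = 830/13.
With the rebate, buyers effectively pay pb = ps − 29, where ps is the price sellers receive.
On the curves, pb = 386/3 - (1/3)q and ps = 70/3 + (5/24)q; the wedge ps − pb = 29 gives 70/3 + (5/24)q − (386/3 - (1/3)q) = 29, so q' = 248.
Then pb = 386/3 − (1/3)·248 = 46 and ps = 70/3 + (5/24)·248 = 75.
The subsidy expands output by 248 − 2528/13 = 696/13 past the efficient level; on those units the gap between marginal cost and willingness to pay runs from 0 up to 29.
DWL = ½ × 29 × 696/13 = 10092/13.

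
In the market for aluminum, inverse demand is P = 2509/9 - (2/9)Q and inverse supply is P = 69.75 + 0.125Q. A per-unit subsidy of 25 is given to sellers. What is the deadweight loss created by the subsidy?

Deadweight loss = 900

Pre-subsidy: 2509/9 - (2/9)Q = 69.75 + 0.125Q gives Q* = 602 and P* = 145.
With the subsidy, sellers receive Ps = Pb + 25 for each unit, where Pb is the price buyers pay.
On the curves, Pb = 2509/9 - (2/9)Q and Ps = 69.75 + 0.125Q; the wedge Ps − Pb = 25 gives 69.75 + 0.125Q − (2509/9 - (2/9)Q) = 25, so Q' = 674.
Then Pb = 2509/9 − (2/9)·674 = 129 and Ps = 69.75 + 0.125·674 = 154.
The subsidy expands output by 674 − 602 = 72 past the efficient level; on those units the gap between marginal cost and willingness to pay runs from 0 up to 25.
DWL = ½ × 25 × 72 = 900.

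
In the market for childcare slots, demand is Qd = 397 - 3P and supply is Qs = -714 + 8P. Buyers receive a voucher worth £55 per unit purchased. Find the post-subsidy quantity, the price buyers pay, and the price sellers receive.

Q' = 214; buyers pay £61; sellers receive £116

Pre-subsidy: 397 - 3P = -714 + 8P gives P* = 101, Q* = 94.
With the rebate, buyers effectively pay Pb = Ps − 55, where Ps is the price sellers receive.
Demand in terms of Ps becomes Qd = 397 − 3(Ps − 55) = 562 - 3Ps. Setting this equal to supply: 562 - 3Ps = -714 + 8Ps, so Ps = 116.
Buyers pay Pb = 116 − 55 = 61; Q' = -714 + 8·116 = 214.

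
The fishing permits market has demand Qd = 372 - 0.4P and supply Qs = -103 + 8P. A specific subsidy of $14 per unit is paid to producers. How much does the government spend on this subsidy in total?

Government cost = $4966

Pre-subsidy: 372 - 0.4P = -103 + 8P gives P* = 2375/42, Q* = 7337/21.
With the subsidy, sellers receive Ps = Pb + 14 for each unit, where Pb is the price buyers pay.
Supply in terms of Pb becomes Qs = -103 + 8(Pb + 14) = 9 + 8Pb. Setting this equal to demand: 372 - 0.4Pb = 9 + 8Pb, so Pb = 605/14.
Sellers receive Ps = 605/14 + 14 = 801/14; Q' = 372 − 0.4·(605/14) = 2483/7.
Government outlay = subsidy × quantity = 14 × 2483/7 = 4966.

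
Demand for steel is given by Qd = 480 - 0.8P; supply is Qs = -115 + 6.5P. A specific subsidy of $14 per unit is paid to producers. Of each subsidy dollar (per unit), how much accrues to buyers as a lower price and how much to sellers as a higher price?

Pre-subsidy: 480 - 0.8P = -115 + 6.5P gives P* = 5950/73, Q* = 30280/73.
With the subsidy, sellers receive Ps = Pb + 14 for each unit, where Pb is the price buyers pay.
Supply in terms of Pb becomes Qs = -115 + 6.5(Pb + 14) = -24 + 6.5Pb. Setting this equal to demand: 480 - 0.8Pb = -24 + 6.5Pb, so Pb = 5040/73.
Sellers receive Ps = 5040/73 + 14 = 6062/73; Q' = 480 − 0.8·(5040/73) = 31008/73.
Buyers' price falls by P* − Pb = 5950/73 − 5040/73 = 910/73; sellers' price rises by Ps − P* = 6062/73 − 5950/73 = 112/73.

Buyers gain 910/73 per unit; sellers gain 112/73 per unit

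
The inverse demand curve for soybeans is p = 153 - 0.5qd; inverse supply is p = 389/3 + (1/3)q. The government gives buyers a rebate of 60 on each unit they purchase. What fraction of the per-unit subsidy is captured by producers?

Pre-subsidy: 153 - 0.5q = 389/3 + (1/3)q gives q* = 28 and p* = 139.
With the rebate, buyers effectively pay pb = ps − 60, where ps is the price sellers receive.
On the curves, pb = 153 - 0.5q and ps = 389/3 + (1/3)q; the wedge ps − pb = 60 gives 389/3 + (1/3)q − (153 - 0.5q) = 60, so q' = 100.
Then pb = 153 − 0.5·100 = 103 and ps = 389/3 + (1/3)·100 = 163.
Buyers' price falls by p* − pb = 139 − 103 = 36; sellers' price rises by ps − p* = 163 − 139 = 24.
So producers capture 24/60 = 0.4 of each unit of subsidy.

Producer share = 0.4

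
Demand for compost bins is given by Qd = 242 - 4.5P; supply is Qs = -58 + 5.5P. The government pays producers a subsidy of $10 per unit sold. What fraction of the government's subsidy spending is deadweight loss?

Pre-subsidy: 242 - 4.5P = -58 + 5.5P gives P* = 30, Q* = 107.
With the subsidy, sellers receive Ps = Pb + 10 for each unit, where Pb is the price buyers pay.
Supply in terms of Pb becomes Qs = -58 + 5.5(Pb + 10) = -3 + 5.5Pb. Setting this equal to demand: 242 - 4.5Pb = -3 + 5.5Pb, so Pb = 24.5.
Sellers receive Ps = 24.5 + 10 = 34.5; Q' = 242 − 4.5·24.5 = 131.75.
ΔCS = ½(107 + 131.75)(30 − 24.5) = 656.5625; ΔPS = ½(107 + 131.75)(34.5 − 30) = 537.1875.
Government spending = 10 × 131.75 = 1317.5.
DWL = ½ × 10 × (131.75 − 107) = 123.75; fraction = 123.75 / 1317.5 = 99/1054.

DWL / government spending = 99/1054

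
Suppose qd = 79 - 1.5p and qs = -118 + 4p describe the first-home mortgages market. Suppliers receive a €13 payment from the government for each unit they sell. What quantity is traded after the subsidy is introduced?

Pre-subsidy: 79 - 1.5p = -118 + 4p gives p* = 394/11, q* = 278/11.
With the subsidy, sellers receive ps = pb + 13 for each unit, where pb is the price buyers pay.
Supply in terms of pb becomes qs = -118 + 4(pb + 13) = -66 + 4pb. Setting this equal to demand: 79 - 1.5pb = -66 + 4pb, so pb = 290/11.
Sellers receive ps = 290/11 + 13 = 433/11; q' = 79 − 1.5·(290/11) = 434/11.

q' = 434/11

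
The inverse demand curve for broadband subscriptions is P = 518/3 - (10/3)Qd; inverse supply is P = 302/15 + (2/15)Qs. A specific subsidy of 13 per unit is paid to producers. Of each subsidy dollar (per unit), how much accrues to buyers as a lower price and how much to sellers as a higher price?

Pre-subsidy: 518/3 - (10/3)Q = 302/15 + (2/15)Q gives Q* = 44 and P* = 26.
With the subsidy, sellers receive Ps = Pb + 13 for each unit, where Pb is the price buyers pay.
On the curves, Pb = 518/3 - (10/3)Q and Ps = 302/15 + (2/15)Q; the wedge Ps − Pb = 13 gives 302/15 + (2/15)Q − (518/3 - (10/3)Q) = 13, so Q' = 47.75.
Then Pb = 518/3 − (10/3)·47.75 = 13.5 and Ps = 302/15 + (2/15)·47.75 = 26.5.
Buyers' price falls by P* − Pb = 26 − 13.5 = 12.5; sellers' price rises by Ps − P* = 26.5 − 26 = 0.5.

Buyers gain 12.5 per unit; sellers gain 0.5 per unit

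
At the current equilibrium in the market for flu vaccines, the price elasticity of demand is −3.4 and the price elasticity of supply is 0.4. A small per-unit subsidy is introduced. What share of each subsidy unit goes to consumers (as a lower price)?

For a small subsidy around the equilibrium, the benefit split depends on the relative slopes, which at a point are proportional to the elasticities.
Buyer share = εs/(εs + |εd|) = 0.4/(0.4 + 3.4) = 2/19; seller share = |εd|/(εs + |εd|) = 17/19.

Consumer share = 2/19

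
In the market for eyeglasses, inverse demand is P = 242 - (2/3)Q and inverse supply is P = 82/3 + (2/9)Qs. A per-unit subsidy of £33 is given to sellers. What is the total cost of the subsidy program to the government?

Pre-subsidy: 242 - (2/3)Q = 82/3 + (2/9)Q gives Q* = 241.5 and P* = 81.
With the subsidy, sellers receive Ps = Pb + 33 for each unit, where Pb is the price buyers pay.
On the curves, Pb = 242 - (2/3)Q and Ps = 82/3 + (2/9)Q; the wedge Ps − Pb = 33 gives 82/3 + (2/9)Q − (242 - (2/3)Q) = 33, so Q' = 278.625.
Then Pb = 242 − (2/3)·278.625 = 56.25 and Ps = 82/3 + (2/9)·278.625 = 89.25.
Government outlay = subsidy × quantity = 33 × 278.625 = 9194.625.

Government cost = £9194.625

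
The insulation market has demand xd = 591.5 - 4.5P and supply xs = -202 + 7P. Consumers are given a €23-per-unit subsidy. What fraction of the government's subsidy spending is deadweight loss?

Pre-subsidy: 591.5 - 4.5P = -202 + 7P gives P* = 69, x* = 281.
With the rebate, buyers effectively pay Pb = Ps − 23, where Ps is the price sellers receive.
Demand in terms of Ps becomes xd = 591.5 − 4.5(Ps − 23) = 695 - 4.5Ps. Setting this equal to supply: 695 - 4.5Ps = -202 + 7Ps, so Ps = 78.
Buyers pay Pb = 78 − 23 = 55; x' = -202 + 7·78 = 344.
ΔCS = ½(281 + 344)(69 − 55) = 4375; ΔPS = ½(281 + 344)(78 − 69) = 2812.5.
Government spending = 23 × 344 = 7912.
DWL = ½ × 23 × (344 − 281) = 724.5; fraction = 724.5 / 7912 = 63/688.

DWL / government spending = 63/688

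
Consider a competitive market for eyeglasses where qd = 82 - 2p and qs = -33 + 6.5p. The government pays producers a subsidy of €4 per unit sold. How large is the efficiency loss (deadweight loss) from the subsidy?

Pre-subsidy: 82 - 2p = -33 + 6.5p gives p* = 230/17, q* = 934/17.
With the subsidy, sellers receive ps = pb + 4 for each unit, where pb is the price buyers pay.
Supply in terms of pb becomes qs = -33 + 6.5(pb + 4) = -7 + 6.5pb. Setting this equal to demand: 82 - 2pb = -7 + 6.5pb, so pb = 178/17.
Sellers receive ps = 178/17 + 4 = 246/17; q' = 82 − 2·(178/17) = 1038/17.
The subsidy expands output by 1038/17 − 934/17 = 104/17 past the efficient level; on those units the gap between marginal cost and willingness to pay runs from 0 up to 4.
DWL = ½ × 4 × 104/17 = 208/17.

Deadweight loss = 208/17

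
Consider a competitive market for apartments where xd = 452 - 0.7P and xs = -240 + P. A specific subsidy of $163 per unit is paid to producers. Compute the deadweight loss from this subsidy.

Pre-subsidy: 452 - 0.7P = -240 + P gives P* = 6920/17, x* = 2840/17.
With the subsidy, sellers receive Ps = Pb + 163 for each unit, where Pb is the price buyers pay.
Supply in terms of Pb becomes xs = -240 + 1(Pb + 163) = -77 + Pb. Setting this equal to demand: 452 - 0.7Pb = -77 + Pb, so Pb = 5290/17.
Sellers receive Ps = 5290/17 + 163 = 8061/17; x' = 452 − 0.7·(5290/17) = 3981/17.
The subsidy expands output by 3981/17 − 2840/17 = 1141/17 past the efficient level; on those units the gap between marginal cost and willingness to pay runs from 0 up to 163.
DWL = ½ × 163 × 1141/17 = 185983/34.

Deadweight loss = 185983/34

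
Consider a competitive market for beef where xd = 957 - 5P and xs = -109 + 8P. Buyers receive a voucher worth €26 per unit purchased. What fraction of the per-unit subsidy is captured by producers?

Pre-subsidy: 957 - 5P = -109 + 8P gives P* = 82, x* = 547.
With the rebate, buyers effectively pay Pb = Ps − 26, where Ps is the price sellers receive.
Demand in terms of Ps becomes xd = 957 − 5(Ps − 26) = 1087 - 5Ps. Setting this equal to supply: 1087 - 5Ps = -109 + 8Ps, so Ps = 92.
Buyers pay Pb = 92 − 26 = 66; x' = -109 + 8·92 = 627.
Buyers' price falls by P* − Pb = 82 − 66 = 16; sellers' price rises by Ps − P* = 92 − 82 = 10.
So producers capture 10/26 = 5/13 of each unit of subsidy.

Producer share = 5/13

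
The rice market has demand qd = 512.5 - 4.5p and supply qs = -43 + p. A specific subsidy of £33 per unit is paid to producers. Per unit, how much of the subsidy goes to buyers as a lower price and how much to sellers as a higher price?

Pre-subsidy: 512.5 - 4.5p = -43 + p gives p* = 101, q* = 58.
With the subsidy, sellers receive ps = pb + 33 for each unit, where pb is the price buyers pay.
Supply in terms of pb becomes qs = -43 + 1(pb + 33) = -10 + pb. Setting this equal to demand: 512.5 - 4.5pb = -10 + pb, so pb = 95.
Sellers receive ps = 95 + 33 = 128; q' = 512.5 − 4.5·95 = 85.
Buyers' price falls by p* − pb = 101 − 95 = 6; sellers' price rises by ps − p* = 128 − 101 = 27.

Buyers gain £6 per unit; sellers gain £27 per unit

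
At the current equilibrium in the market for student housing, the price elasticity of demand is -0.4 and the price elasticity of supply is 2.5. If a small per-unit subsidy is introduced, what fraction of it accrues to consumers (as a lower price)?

Consumer share = 25/29

For a small subsidy around the equilibrium, the benefit split depends on the relative slopes, which at a point are proportional to the elasticities.
Buyer share = εs/(εs + |εd|) = 2.5/(2.5 + 0.4) = 25/29; seller share = |εd|/(εs + |εd|) = 4/29.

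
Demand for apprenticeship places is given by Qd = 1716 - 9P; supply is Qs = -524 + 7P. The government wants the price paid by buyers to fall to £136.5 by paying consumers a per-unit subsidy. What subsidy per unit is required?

At a buyer price of 136.5, quantity demanded is 1716 − 9·136.5 = 487.5.
Sellers supply 487.5 only when they receive Ps with -524 + 7·Ps = 487.5, i.e. Ps = 144.5.
s = Ps − Pb = 144.5 − 136.5 = 8.

Required subsidy s = £8 per unit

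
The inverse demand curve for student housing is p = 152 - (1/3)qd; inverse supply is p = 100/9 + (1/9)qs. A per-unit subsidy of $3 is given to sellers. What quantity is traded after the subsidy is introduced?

q' = 323.75

Pre-subsidy: 152 - (1/3)q = 100/9 + (1/9)q gives q* = 317 and p* = 139/3.
With the subsidy, sellers receive ps = pb + 3 for each unit, where pb is the price buyers pay.
On the curves, pb = 152 - (1/3)q and ps = 100/9 + (1/9)q; the wedge ps − pb = 3 gives 100/9 + (1/9)q − (152 - (1/3)q) = 3, so q' = 323.75.
Then pb = 152 − (1/3)·323.75 = 529/12 and ps = 100/9 + (1/9)·323.75 = 565/12.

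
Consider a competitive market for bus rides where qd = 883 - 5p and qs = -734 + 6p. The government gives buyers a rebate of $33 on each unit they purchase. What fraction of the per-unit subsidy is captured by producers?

Producer share = 5/11

Pre-subsidy: 883 - 5p = -734 + 6p gives p* = 147, q* = 148.
With the rebate, buyers effectively pay pb = ps − 33, where ps is the price sellers receive.
Demand in terms of ps becomes qd = 883 − 5(ps − 33) = 1048 - 5ps. Setting this equal to supply: 1048 - 5ps = -734 + 6ps, so ps = 162.
Buyers pay pb = 162 − 33 = 129; q' = -734 + 6·162 = 238.
Buyers' price falls by p* − pb = 147 − 129 = 18; sellers' price rises by ps − p* = 162 − 147 = 15.
So producers capture 15/33 = 5/11 of each unit of subsidy.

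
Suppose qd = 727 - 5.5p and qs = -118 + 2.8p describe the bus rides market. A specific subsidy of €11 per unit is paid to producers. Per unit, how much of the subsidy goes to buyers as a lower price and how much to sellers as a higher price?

Pre-subsidy: 727 - 5.5p = -118 + 2.8p gives p* = 8450/83, q* = 13866/83.
With the subsidy, sellers receive ps = pb + 11 for each unit, where pb is the price buyers pay.
Supply in terms of pb becomes qs = -118 + 2.8(pb + 11) = -87.2 + 2.8pb. Setting this equal to demand: 727 - 5.5pb = -87.2 + 2.8pb, so pb = 8142/83.
Sellers receive ps = 8142/83 + 11 = 9055/83; q' = 727 − 5.5·(8142/83) = 15560/83.
Buyers' price falls by p* − pb = 8450/83 − 8142/83 = 308/83; sellers' price rises by ps − p* = 9055/83 − 8450/83 = 605/83.

Buyers gain 308/83 per unit; sellers gain 605/83 per unit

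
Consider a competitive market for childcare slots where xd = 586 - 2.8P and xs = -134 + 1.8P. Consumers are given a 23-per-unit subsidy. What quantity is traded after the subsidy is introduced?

Pre-subsidy: 586 - 2.8P = -134 + 1.8P gives P* = 3600/23, x* = 3398/23.
With the rebate, buyers effectively pay Pb = Ps − 23, where Ps is the price sellers receive.
Demand in terms of Ps becomes xd = 586 − 2.8(Ps − 23) = 650.4 - 2.8Ps. Setting this equal to supply: 650.4 - 2.8Ps = -134 + 1.8Ps, so Ps = 3922/23.
Buyers pay Pb = 3922/23 − 23 = 3393/23; x' = -134 + 1.8·(3922/23) = 19888/115.

x' = 19888/115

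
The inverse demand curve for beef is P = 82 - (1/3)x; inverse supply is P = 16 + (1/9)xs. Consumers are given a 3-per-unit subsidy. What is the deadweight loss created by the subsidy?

Deadweight loss = 10.125

Pre-subsidy: 82 - (1/3)x = 16 + (1/9)x gives x* = 148.5 and P* = 32.5.
With the rebate, buyers effectively pay Pb = Ps − 3, where Ps is the price sellers receive.
On the curves, Pb = 82 - (1/3)x and Ps = 16 + (1/9)x; the wedge Ps − Pb = 3 gives 16 + (1/9)x − (82 - (1/3)x) = 3, so x' = 155.25.
Then Pb = 82 − (1/3)·155.25 = 30.25 and Ps = 16 + (1/9)·155.25 = 33.25.
The subsidy expands output by 155.25 − 148.5 = 6.75 past the efficient level; on those units the gap between marginal cost and willingness to pay runs from 0 up to 3.
DWL = ½ × 3 × 6.75 = 10.125.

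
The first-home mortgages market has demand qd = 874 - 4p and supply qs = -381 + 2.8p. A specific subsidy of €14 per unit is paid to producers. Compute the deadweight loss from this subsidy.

Deadweight loss = 2744/17

Pre-subsidy: 874 - 4p = -381 + 2.8p gives p* = 6275/34, q* = 2308/17.
With the subsidy, sellers receive ps = pb + 14 for each unit, where pb is the price buyers pay.
Supply in terms of pb becomes qs = -381 + 2.8(pb + 14) = -341.8 + 2.8pb. Setting this equal to demand: 874 - 4pb = -341.8 + 2.8pb, so pb = 6079/34.
Sellers receive ps = 6079/34 + 14 = 6555/34; q' = 874 − 4·(6079/34) = 2700/17.
The subsidy expands output by 2700/17 − 2308/17 = 392/17 past the efficient level; on those units the gap between marginal cost and willingness to pay runs from 0 up to 14.
DWL = ½ × 14 × 392/17 = 2744/17.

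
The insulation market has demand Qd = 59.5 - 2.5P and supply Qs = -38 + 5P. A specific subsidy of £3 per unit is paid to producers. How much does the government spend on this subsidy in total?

Government cost = £96

Pre-subsidy: 59.5 - 2.5P = -38 + 5P gives P* = 13, Q* = 27.
With the subsidy, sellers receive Ps = Pb + 3 for each unit, where Pb is the price buyers pay.
Supply in terms of Pb becomes Qs = -38 + 5(Pb + 3) = -23 + 5Pb. Setting this equal to demand: 59.5 - 2.5Pb = -23 + 5Pb, so Pb = 11.
Sellers receive Ps = 11 + 3 = 14; Q' = 59.5 − 2.5·11 = 32.
Government outlay = subsidy × quantity = 3 × 32 = 96.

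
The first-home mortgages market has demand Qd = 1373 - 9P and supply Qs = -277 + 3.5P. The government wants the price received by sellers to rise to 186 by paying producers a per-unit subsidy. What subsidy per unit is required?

Required subsidy s = 75 per unit

At a seller price of 186, quantity supplied is -277 + 3.5·186 = 374.
Buyers absorb 374 only when they pay Pb with 1373 − 9·Pb = 374, i.e. Pb = 111.
s = Ps − Pb = 186 − 111 = 75.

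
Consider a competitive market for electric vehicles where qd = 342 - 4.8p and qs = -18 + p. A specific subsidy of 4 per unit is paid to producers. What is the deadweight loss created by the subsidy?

Pre-subsidy: 342 - 4.8p = -18 + p gives p* = 1800/29, q* = 1278/29.
With the subsidy, sellers receive ps = pb + 4 for each unit, where pb is the price buyers pay.
Supply in terms of pb becomes qs = -18 + 1(pb + 4) = -14 + pb. Setting this equal to demand: 342 - 4.8pb = -14 + pb, so pb = 1780/29.
Sellers receive ps = 1780/29 + 4 = 1896/29; q' = 342 − 4.8·(1780/29) = 1374/29.
The subsidy expands output by 1374/29 − 1278/29 = 96/29 past the efficient level; on those units the gap between marginal cost and willingness to pay runs from 0 up to 4.
DWL = ½ × 4 × 96/29 = 192/29.

Deadweight loss = 192/29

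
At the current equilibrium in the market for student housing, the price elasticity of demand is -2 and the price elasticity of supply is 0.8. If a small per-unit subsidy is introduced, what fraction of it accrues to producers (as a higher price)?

Producer share = 5/7

For a small subsidy around the equilibrium, the benefit split depends on the relative slopes, which at a point are proportional to the elasticities.
Buyer share = εs/(εs + |εd|) = 0.8/(0.8 + 2) = 2/7; seller share = |εd|/(εs + |εd|) = 5/7.
So producers capture 5/7 of the subsidy.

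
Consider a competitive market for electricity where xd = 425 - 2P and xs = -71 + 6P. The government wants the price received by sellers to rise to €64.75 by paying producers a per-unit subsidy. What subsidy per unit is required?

Required subsidy s = €11 per unit

At a seller price of 64.75, quantity supplied is -71 + 6·64.75 = 317.5.
Buyers absorb 317.5 only when they pay Pb with 425 − 2·Pb = 317.5, i.e. Pb = 53.75.
s = Ps − Pb = 64.75 − 53.75 = 11.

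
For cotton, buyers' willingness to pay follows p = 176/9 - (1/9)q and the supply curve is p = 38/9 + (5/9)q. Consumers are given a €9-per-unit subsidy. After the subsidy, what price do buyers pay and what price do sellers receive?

Pre-subsidy: 176/9 - (1/9)q = 38/9 + (5/9)q gives q* = 23 and p* = 17.
With the rebate, buyers effectively pay pb = ps − 9, where ps is the price sellers receive.
On the curves, pb = 176/9 - (1/9)q and ps = 38/9 + (5/9)q; the wedge ps − pb = 9 gives 38/9 + (5/9)q − (176/9 - (1/9)q) = 9, so q' = 36.5.
Then pb = 176/9 − (1/9)·36.5 = 15.5 and ps = 38/9 + (5/9)·36.5 = 24.5.

Buyers pay €15.5; sellers receive €24.5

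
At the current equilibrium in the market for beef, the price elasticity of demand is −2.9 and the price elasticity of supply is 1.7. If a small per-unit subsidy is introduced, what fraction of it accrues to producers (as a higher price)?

For a small subsidy around the equilibrium, the benefit split depends on the relative slopes, which at a point are proportional to the elasticities.
Buyer share = εs/(εs + |εd|) = 1.7/(1.7 + 2.9) = 17/46; seller share = |εd|/(εs + |εd|) = 29/46.
So producers capture 29/46 of the subsidy.

Producer share = 29/46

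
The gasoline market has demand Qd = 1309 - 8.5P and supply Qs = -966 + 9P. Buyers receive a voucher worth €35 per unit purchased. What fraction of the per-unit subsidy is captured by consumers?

Pre-subsidy: 1309 - 8.5P = -966 + 9P gives P* = 130, Q* = 204.
With the rebate, buyers effectively pay Pb = Ps − 35, where Ps is the price sellers receive.
Demand in terms of Ps becomes Qd = 1309 − 8.5(Ps − 35) = 1606.5 - 8.5Ps. Setting this equal to supply: 1606.5 - 8.5Ps = -966 + 9Ps, so Ps = 147.
Buyers pay Pb = 147 − 35 = 112; Q' = -966 + 9·147 = 357.
Buyers' price falls by P* − Pb = 130 − 112 = 18; sellers' price rises by Ps − P* = 147 − 130 = 17.
So consumers capture 18/35 = 18/35 of each unit of subsidy.

Consumer share = 18/35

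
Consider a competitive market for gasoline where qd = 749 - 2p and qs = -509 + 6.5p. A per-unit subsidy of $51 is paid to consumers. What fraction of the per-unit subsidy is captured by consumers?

Consumer share = 13/17

Pre-subsidy: 749 - 2p = -509 + 6.5p gives p* = 148, q* = 453.
With the rebate, buyers effectively pay pb = ps − 51, where ps is the price sellers receive.
Demand in terms of ps becomes qd = 749 − 2(ps − 51) = 851 - 2ps. Setting this equal to supply: 851 - 2ps = -509 + 6.5ps, so ps = 160.
Buyers pay pb = 160 − 51 = 109; q' = -509 + 6.5·160 = 531.
Buyers' price falls by p* − pb = 148 − 109 = 39; sellers' price rises by ps − p* = 160 − 148 = 12.
So consumers capture 39/51 = 13/17 of each unit of subsidy.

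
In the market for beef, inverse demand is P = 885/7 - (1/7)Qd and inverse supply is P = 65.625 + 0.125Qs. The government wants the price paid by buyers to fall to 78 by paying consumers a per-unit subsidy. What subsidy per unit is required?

At a buyer price of 78, quantity demanded is 885 − 7·78 = 339.
Sellers supply 339 only when they receive Ps = 65.625 + 0.125·339 = 108.
s = Ps − Pb = 108 − 78 = 30.

Required subsidy s = 30 per unit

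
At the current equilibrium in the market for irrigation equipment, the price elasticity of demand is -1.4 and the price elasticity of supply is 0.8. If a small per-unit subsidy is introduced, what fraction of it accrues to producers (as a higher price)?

Producer share = 7/11

For a small subsidy around the equilibrium, the benefit split depends on the relative slopes, which at a point are proportional to the elasticities.
Buyer share = εs/(εs + |εd|) = 0.8/(0.8 + 1.4) = 4/11; seller share = |εd|/(εs + |εd|) = 7/11.
So producers capture 7/11 of the subsidy.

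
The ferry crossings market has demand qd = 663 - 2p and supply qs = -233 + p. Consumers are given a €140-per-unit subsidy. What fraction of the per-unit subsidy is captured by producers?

Producer share = 2/3

Pre-subsidy: 663 - 2p = -233 + p gives p* = 896/3, q* = 197/3.
With the rebate, buyers effectively pay pb = ps − 140, where ps is the price sellers receive.
Demand in terms of ps becomes qd = 663 − 2(ps − 140) = 943 - 2ps. Setting this equal to supply: 943 - 2ps = -233 + ps, so ps = 392.
Buyers pay pb = 392 − 140 = 252; q' = -233 + 1·392 = 159.
Buyers' price falls by p* − pb = 896/3 − 252 = 140/3; sellers' price rises by ps − p* = 392 − 896/3 = 280/3.
So producers capture (280/3)/140 = 2/3 of each unit of subsidy.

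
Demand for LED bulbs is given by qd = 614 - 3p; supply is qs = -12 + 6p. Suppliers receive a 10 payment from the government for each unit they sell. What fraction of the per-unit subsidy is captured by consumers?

Consumer share = 2/3

Pre-subsidy: 614 - 3p = -12 + 6p gives p* = 626/9, q* = 1216/3.
With the subsidy, sellers receive ps = pb + 10 for each unit, where pb is the price buyers pay.
Supply in terms of pb becomes qs = -12 + 6(pb + 10) = 48 + 6pb. Setting this equal to demand: 614 - 3pb = 48 + 6pb, so pb = 566/9.
Sellers receive ps = 566/9 + 10 = 656/9; q' = 614 − 3·(566/9) = 1276/3.
Buyers' price falls by p* − pb = 626/9 − 566/9 = 20/3; sellers' price rises by ps − p* = 656/9 − 626/9 = 10/3.
So consumers capture (20/3)/10 = 2/3 of each unit of subsidy.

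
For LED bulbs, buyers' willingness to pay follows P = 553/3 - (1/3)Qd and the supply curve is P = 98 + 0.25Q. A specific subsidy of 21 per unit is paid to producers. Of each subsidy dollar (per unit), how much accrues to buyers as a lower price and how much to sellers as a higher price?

Buyers gain 12 per unit; sellers gain 9 per unit

Pre-subsidy: 553/3 - (1/3)Q = 98 + 0.25Q gives Q* = 148 and P* = 135.
With the subsidy, sellers receive Ps = Pb + 21 for each unit, where Pb is the price buyers pay.
On the curves, Pb = 553/3 - (1/3)Q and Ps = 98 + 0.25Q; the wedge Ps − Pb = 21 gives 98 + 0.25Q − (553/3 - (1/3)Q) = 21, so Q' = 184.
Then Pb = 553/3 − (1/3)·184 = 123 and Ps = 98 + 0.25·184 = 144.
Buyers' price falls by P* − Pb = 135 − 123 = 12; sellers' price rises by Ps − P* = 144 − 135 = 9.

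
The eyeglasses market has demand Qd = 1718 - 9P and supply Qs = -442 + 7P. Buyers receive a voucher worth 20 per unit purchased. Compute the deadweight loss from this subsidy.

Deadweight loss = 787.5

Pre-subsidy: 1718 - 9P = -442 + 7P gives P* = 135, Q* = 503.
With the rebate, buyers effectively pay Pb = Ps − 20, where Ps is the price sellers receive.
Demand in terms of Ps becomes Qd = 1718 − 9(Ps − 20) = 1898 - 9Ps. Setting this equal to supply: 1898 - 9Ps = -442 + 7Ps, so Ps = 146.25.
Buyers pay Pb = 146.25 − 20 = 126.25; Q' = -442 + 7·146.25 = 581.75.
The subsidy expands output by 581.75 − 503 = 78.75 past the efficient level; on those units the gap between marginal cost and willingness to pay runs from 0 up to 20.
DWL = ½ × 20 × 78.75 = 787.5.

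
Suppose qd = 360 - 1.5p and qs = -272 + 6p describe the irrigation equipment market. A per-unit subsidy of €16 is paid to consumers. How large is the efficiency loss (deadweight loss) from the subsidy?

Pre-subsidy: 360 - 1.5p = -272 + 6p gives p* = 1264/15, q* = 233.6.
With the rebate, buyers effectively pay pb = ps − 16, where ps is the price sellers receive.
Demand in terms of ps becomes qd = 360 − 1.5(ps − 16) = 384 - 1.5ps. Setting this equal to supply: 384 - 1.5ps = -272 + 6ps, so ps = 1312/15.
Buyers pay pb = 1312/15 − 16 = 1072/15; q' = -272 + 6·(1312/15) = 252.8.
The subsidy expands output by 252.8 − 233.6 = 19.2 past the efficient level; on those units the gap between marginal cost and willingness to pay runs from 0 up to 16.
DWL = ½ × 16 × 19.2 = 153.6.

Deadweight loss = €153.6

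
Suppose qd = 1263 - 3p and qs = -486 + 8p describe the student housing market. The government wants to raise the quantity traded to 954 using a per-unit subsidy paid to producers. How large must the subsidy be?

At q = 954, invert demand for the buyer price: pb = (1263 − 954)/3 = 103; invert supply for the seller price: ps = (954 − (-486))/8 = 180.
The subsidy must fill the gap: s = ps − pb = 180 − 103 = 77.

Required subsidy s = 77 per unit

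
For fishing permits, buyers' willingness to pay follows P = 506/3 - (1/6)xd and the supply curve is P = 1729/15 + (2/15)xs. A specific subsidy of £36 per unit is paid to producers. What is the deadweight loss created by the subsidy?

Deadweight loss = £2160

Pre-subsidy: 506/3 - (1/6)x = 1729/15 + (2/15)x gives x* = 178 and P* = 139.
With the subsidy, sellers receive Ps = Pb + 36 for each unit, where Pb is the price buyers pay.
On the curves, Pb = 506/3 - (1/6)x and Ps = 1729/15 + (2/15)x; the wedge Ps − Pb = 36 gives 1729/15 + (2/15)x − (506/3 - (1/6)x) = 36, so x' = 298.
Then Pb = 506/3 − (1/6)·298 = 119 and Ps = 1729/15 + (2/15)·298 = 155.
The subsidy expands output by 298 − 178 = 120 past the efficient level; on those units the gap between marginal cost and willingness to pay runs from 0 up to 36.
DWL = ½ × 36 × 120 = 2160.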